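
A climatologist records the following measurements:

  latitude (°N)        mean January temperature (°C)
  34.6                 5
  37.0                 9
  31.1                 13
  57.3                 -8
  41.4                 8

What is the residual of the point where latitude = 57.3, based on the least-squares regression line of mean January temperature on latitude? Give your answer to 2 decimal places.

-1.01

n = 5, Σx = 201.4, Σy = 27, Σxy = 783.1, Σx² = 8530.62
Sxx = Σx² − (Σx)²/n = 8530.62 − 8112.392 = 418.228
Sxy = Σxy − (Σx)(Σy)/n = 783.1 − 1087.56 = -304.46
b = Sxy/Sxx = -304.46/418.228 = -0.727976
a = ȳ − b·x̄ = 5.4 − (-0.727976)·40.28 = 34.722878
ŷ(57.3) = 34.722878 + (-0.727976)·57.3 = -6.990154
residual = y − ŷ = -8 − (-6.990154) = -1.009846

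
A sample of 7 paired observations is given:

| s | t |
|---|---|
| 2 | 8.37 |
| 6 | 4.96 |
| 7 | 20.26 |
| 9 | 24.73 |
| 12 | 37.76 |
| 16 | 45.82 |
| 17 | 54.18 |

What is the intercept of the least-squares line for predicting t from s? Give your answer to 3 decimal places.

n = 7, Σx = 69, Σy = 196.08, Σxy = 2518.19, Σx² = 859
Sxx = Σx² − (Σx)²/n = 859 − 680.142857 = 178.857143
Sxy = Σxy − (Σx)(Σy)/n = 2518.19 − 1932.788571 = 585.401429
b = Sxy/Sxx = 585.401429/178.857143 = 3.273011
a = ȳ − b·x̄ = 28.011429 − 3.273011·9.857143 = -4.251110

-4.251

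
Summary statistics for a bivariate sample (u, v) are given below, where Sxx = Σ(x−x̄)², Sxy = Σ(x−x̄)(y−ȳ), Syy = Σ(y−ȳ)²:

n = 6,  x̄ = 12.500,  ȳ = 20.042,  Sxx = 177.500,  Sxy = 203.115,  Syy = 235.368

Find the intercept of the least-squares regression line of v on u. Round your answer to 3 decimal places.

5.738

b = Sxy/Sxx = 203.115/177.5 = 1.144310
a = ȳ − b·x̄ = 20.042 − 1.144310·12.5 = 5.738127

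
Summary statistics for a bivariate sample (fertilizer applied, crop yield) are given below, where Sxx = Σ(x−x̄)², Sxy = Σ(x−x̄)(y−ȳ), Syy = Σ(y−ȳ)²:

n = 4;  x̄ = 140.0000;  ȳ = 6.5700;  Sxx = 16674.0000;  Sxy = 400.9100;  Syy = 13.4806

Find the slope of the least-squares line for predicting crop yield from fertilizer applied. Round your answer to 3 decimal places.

b = Sxy/Sxx = 400.91/16674 = 0.024044

0.024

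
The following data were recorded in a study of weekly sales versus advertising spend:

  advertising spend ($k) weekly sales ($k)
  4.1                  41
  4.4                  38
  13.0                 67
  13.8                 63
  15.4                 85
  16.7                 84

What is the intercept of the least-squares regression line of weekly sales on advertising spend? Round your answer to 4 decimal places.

23.6518

n = 6, Σx = 67.4, Σy = 378, Σxy = 4787.5, Σx² = 911.66
Sxx = Σx² − (Σx)²/n = 911.66 − 757.126667 = 154.533333
Sxy = Σxy − (Σx)(Σy)/n = 4787.5 − 4246.2 = 541.3
b = Sxy/Sxx = 541.3/154.533333 = 3.502804
a = ȳ − b·x̄ = 63 − 3.502804·11.233333 = 23.651833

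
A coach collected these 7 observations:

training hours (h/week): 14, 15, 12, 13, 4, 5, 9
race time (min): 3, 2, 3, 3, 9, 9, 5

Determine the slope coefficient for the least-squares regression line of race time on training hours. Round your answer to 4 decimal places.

-0.6646

n = 7, Σx = 72, Σy = 34, Σxy = 273, Σx² = 856
Sxx = Σx² − (Σx)²/n = 856 − 740.571429 = 115.428571
Sxy = Σxy − (Σx)(Σy)/n = 273 − 349.714286 = -76.714286
b = Sxy/Sxx = -76.714286/115.428571 = -0.664604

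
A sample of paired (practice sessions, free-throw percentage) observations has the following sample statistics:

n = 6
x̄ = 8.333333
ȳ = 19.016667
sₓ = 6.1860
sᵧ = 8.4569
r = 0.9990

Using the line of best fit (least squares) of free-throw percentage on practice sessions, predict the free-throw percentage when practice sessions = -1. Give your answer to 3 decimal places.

b = r · sᵧ/sₓ = 0.999 · 8.4569/6.186 = 1.365736
a = ȳ − b·x̄ = 19.016667 − 1.365736·8.333333 = 7.635534
ŷ(-1) = a + b·-1 = 7.635534 + 1.365736·(-1) = 6.269798

6.270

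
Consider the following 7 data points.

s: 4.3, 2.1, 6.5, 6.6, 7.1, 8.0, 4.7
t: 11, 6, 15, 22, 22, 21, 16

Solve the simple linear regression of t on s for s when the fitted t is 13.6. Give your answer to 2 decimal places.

n = 7, Σx = 39.3, Σy = 113, Σxy = 702, Σx² = 245.21
Sxx = Σx² − (Σx)²/n = 245.21 − 220.641429 = 24.568571
Sxy = Σxy − (Σx)(Σy)/n = 702 − 634.414286 = 67.585714
b = Sxy/Sxx = 67.585714/24.568571 = 2.750901
a = ȳ − b·x̄ = 16.142857 − 2.750901·5.614286 = 0.698511
Set a + b·x = 13.6: x = (13.6 − 0.698511) / 2.750901 = 4.689913

4.69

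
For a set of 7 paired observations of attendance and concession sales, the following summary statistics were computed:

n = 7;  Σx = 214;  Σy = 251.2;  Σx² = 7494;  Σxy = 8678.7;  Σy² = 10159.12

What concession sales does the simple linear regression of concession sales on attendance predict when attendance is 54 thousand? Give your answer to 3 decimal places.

Sxx = Σx² − (Σx)²/n = 7494 − 6542.285714 = 951.714286
Sxy = Σxy − (Σx)(Σy)/n = 8678.7 − 7679.542857 = 999.157143
b = Sxy/Sxx = 999.157143/951.714286 = 1.049850
a = ȳ − b·x̄ = 35.885714 − 1.049850·30.571429 = 3.790303
ŷ(54) = a + b·54 = 3.790303 + 1.049850·54 = 60.482198

60.482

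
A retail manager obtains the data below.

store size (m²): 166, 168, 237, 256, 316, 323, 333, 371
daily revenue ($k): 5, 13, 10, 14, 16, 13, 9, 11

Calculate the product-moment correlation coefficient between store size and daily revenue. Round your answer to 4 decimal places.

n = 8, Σx = 2170, Σy = 91, Σxy = 25301, Σx² = 630200, Σy² = 1117
Sxx = Σx² − (Σx)²/n = 630200 − 588612.5 = 41587.5
Sxy = Σxy − (Σx)(Σy)/n = 25301 − 24683.75 = 617.25
Syy = Σy² − (Σy)²/n = 1117 − 1035.125 = 81.875
r = Sxy/√(Sxx·Syy) = 617.25/√(3404976.5625) = 617.25/1845.257858 = 0.334506

0.3345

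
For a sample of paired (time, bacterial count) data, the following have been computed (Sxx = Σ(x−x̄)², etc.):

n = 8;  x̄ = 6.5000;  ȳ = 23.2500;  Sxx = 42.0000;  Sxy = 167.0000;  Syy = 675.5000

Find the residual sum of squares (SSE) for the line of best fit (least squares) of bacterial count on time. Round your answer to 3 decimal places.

b = Sxy/Sxx = 167/42 = 3.976190
SSE = Syy − b·Sxy = 675.5 − 3.976190·167 = 11.476190

11.476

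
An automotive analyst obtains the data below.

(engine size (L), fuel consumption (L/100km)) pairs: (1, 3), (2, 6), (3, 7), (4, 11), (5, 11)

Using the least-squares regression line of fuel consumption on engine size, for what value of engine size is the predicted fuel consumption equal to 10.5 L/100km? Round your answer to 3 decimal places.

4.381

n = 5, Σx = 15, Σy = 38, Σxy = 135, Σx² = 55
Sxx = Σx² − (Σx)²/n = 55 − 45 = 10
Sxy = Σxy − (Σx)(Σy)/n = 135 − 114 = 21
b = Sxy/Sxx = 21/10 = 2.1
a = ȳ − b·x̄ = 7.6 − 2.1·3 = 1.3
Set a + b·x = 10.5: x = (10.5 − 1.3) / 2.1 = 4.380952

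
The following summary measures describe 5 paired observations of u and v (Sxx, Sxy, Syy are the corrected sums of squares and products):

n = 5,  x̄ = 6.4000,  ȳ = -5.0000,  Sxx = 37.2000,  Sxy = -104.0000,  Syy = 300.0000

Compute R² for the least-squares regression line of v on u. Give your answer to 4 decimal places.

R² = Sxy²/(Sxx·Syy) = (-104)²/(37.2·300) = 0.969176

0.9692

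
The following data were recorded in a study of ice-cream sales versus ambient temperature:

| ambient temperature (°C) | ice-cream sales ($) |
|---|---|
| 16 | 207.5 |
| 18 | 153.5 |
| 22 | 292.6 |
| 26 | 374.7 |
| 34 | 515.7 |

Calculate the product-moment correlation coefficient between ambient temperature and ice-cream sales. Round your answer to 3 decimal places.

0.971

n = 5, Σx = 116, Σy = 1544, Σxy = 39796.2, Σx² = 2896, Σy² = 558579.84
Sxx = Σx² − (Σx)²/n = 2896 − 2691.2 = 204.8
Sxy = Σxy − (Σx)(Σy)/n = 39796.2 − 35820.8 = 3975.4
Syy = Σy² − (Σy)²/n = 558579.84 − 476787.2 = 81792.64
r = Sxy/√(Sxx·Syy) = 3975.4/√(16751132.672) = 3975.4/4092.814762 = 0.971312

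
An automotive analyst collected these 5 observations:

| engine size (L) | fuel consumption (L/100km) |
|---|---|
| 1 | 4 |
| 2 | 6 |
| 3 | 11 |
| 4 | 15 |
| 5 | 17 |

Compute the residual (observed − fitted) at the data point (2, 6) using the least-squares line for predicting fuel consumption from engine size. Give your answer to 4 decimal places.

n = 5, Σx = 15, Σy = 53, Σxy = 194, Σx² = 55
Sxx = Σx² − (Σx)²/n = 55 − 45 = 10
Sxy = Σxy − (Σx)(Σy)/n = 194 − 159 = 35
b = Sxy/Sxx = 35/10 = 3.5
a = ȳ − b·x̄ = 10.6 − 3.5·3 = 0.1
ŷ(2) = 0.1 + 3.5·2 = 7.1
residual = y − ŷ = 6 − 7.1 = -1.1

-1.1000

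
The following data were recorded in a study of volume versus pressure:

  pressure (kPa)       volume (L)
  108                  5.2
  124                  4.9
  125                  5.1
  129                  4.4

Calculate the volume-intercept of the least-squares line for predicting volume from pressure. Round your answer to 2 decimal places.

n = 4, Σx = 486, Σy = 19.6, Σxy = 2374.3, Σx² = 59306
Sxx = Σx² − (Σx)²/n = 59306 − 59049 = 257
Sxy = Σxy − (Σx)(Σy)/n = 2374.3 − 2381.4 = -7.1
b = Sxy/Sxx = -7.1/257 = -0.027626
a = ȳ − b·x̄ = 4.9 − (-0.027626)·121.5 = 8.256615

8.26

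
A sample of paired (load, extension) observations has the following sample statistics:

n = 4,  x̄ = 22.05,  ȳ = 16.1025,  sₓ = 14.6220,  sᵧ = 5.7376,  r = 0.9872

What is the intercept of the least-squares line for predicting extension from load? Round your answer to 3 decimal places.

b = r · sᵧ/sₓ = 0.9872 · 5.7376/14.622 = 0.387372
a = ȳ − b·x̄ = 16.1025 − 0.387372·22.05 = 7.560939

7.561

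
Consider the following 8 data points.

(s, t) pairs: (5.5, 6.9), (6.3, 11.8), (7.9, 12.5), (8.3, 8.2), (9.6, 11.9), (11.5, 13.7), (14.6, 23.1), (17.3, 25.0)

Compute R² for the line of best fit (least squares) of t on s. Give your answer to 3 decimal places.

n = 8, Σx = 81, Σy = 113.1, Σxy = 1320.65, Σx² = 938.1, Σy² = 1898.25
Sxx = Σx² − (Σx)²/n = 938.1 − 820.125 = 117.975
Sxy = Σxy − (Σx)(Σy)/n = 1320.65 − 1145.1375 = 175.5125
Syy = Σy² − (Σy)²/n = 1898.25 − 1598.95125 = 299.29875
R² = Sxy²/(Sxx·Syy) = (175.5125)²/(117.975·299.29875) = 0.872411

0.872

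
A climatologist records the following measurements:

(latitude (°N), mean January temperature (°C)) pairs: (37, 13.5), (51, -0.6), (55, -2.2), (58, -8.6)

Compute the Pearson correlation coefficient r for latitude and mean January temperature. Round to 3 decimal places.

-0.988

n = 4, Σx = 201, Σy = 2.1, Σxy = -150.9, Σx² = 10359, Σy² = 261.41
Sxx = Σx² − (Σx)²/n = 10359 − 10100.25 = 258.75
Sxy = Σxy − (Σx)(Σy)/n = -150.9 − 105.525 = -256.425
Syy = Σy² − (Σy)²/n = 261.41 − 1.1025 = 260.3075
r = Sxy/√(Sxx·Syy) = -256.425/√(67354.565625) = -256.425/259.527582 = -0.988045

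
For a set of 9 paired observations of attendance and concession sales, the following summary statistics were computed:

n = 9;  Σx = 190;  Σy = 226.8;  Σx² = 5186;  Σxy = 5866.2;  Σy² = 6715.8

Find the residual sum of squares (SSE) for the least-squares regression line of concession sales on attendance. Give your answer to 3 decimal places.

Sxx = Σx² − (Σx)²/n = 5186 − 4011.111111 = 1174.888889
Sxy = Σxy − (Σx)(Σy)/n = 5866.2 − 4788 = 1078.2
Syy = Σy² − (Σy)²/n = 6715.8 − 5715.36 = 1000.44
b = Sxy/Sxx = 1078.2/1174.888889 = 0.917704
SSE = Syy − b·Sxy = 1000.44 − 0.917704·1078.2 = 10.971761

10.972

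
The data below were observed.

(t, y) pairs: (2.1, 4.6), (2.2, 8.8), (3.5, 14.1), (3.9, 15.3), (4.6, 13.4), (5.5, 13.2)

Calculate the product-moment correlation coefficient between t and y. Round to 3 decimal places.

0.742

n = 6, Σx = 21.8, Σy = 69.4, Σxy = 272.28, Σx² = 88.12, Σy² = 885.3
Sxx = Σx² − (Σx)²/n = 88.12 − 79.206667 = 8.913333
Sxy = Σxy − (Σx)(Σy)/n = 272.28 − 252.153333 = 20.126667
Syy = Σy² − (Σy)²/n = 885.3 − 802.726667 = 82.573333
r = Sxy/√(Sxx·Syy) = 20.126667/√(736.003644) = 20.126667/27.129387 = 0.741877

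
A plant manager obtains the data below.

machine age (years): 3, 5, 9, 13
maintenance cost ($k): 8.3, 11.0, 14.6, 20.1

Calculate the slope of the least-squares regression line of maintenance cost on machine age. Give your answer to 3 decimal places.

1.146

n = 4, Σx = 30, Σy = 54, Σxy = 472.6, Σx² = 284
Sxx = Σx² − (Σx)²/n = 284 − 225 = 59
Sxy = Σxy − (Σx)(Σy)/n = 472.6 − 405 = 67.6
b = Sxy/Sxx = 67.6/59 = 1.145763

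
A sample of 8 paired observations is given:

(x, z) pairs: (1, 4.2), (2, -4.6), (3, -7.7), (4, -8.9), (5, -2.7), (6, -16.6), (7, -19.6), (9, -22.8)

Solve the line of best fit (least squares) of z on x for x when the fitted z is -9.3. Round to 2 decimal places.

4.45

n = 8, Σx = 37, Σy = -78.7, Σxy = -519.2, Σx² = 221
Sxx = Σx² − (Σx)²/n = 221 − 171.125 = 49.875
Sxy = Σxy − (Σx)(Σy)/n = -519.2 − (-363.9875) = -155.2125
b = Sxy/Sxx = -155.2125/49.875 = -3.112030
a = ȳ − b·x̄ = -9.8375 − (-3.112030)·4.625 = 4.555639
Set a + b·x = -9.3: x = (-9.3 − 4.555639) / (-3.112030) = 4.452283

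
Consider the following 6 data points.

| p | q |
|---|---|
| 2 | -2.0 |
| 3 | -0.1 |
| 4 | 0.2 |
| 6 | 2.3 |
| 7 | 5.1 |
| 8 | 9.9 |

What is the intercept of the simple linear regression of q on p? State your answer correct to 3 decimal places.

n = 6, Σx = 30, Σy = 15.4, Σxy = 125.2, Σx² = 178
Sxx = Σx² − (Σx)²/n = 178 − 150 = 28
Sxy = Σxy − (Σx)(Σy)/n = 125.2 − 77 = 48.2
b = Sxy/Sxx = 48.2/28 = 1.721429
a = ȳ − b·x̄ = 2.566667 − 1.721429·5 = -6.040476

-6.040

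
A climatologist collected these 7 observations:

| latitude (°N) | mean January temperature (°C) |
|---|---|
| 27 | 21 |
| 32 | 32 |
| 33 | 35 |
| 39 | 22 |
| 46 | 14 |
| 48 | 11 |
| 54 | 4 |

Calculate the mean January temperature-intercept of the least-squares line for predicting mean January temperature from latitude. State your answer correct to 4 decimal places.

n = 7, Σx = 279, Σy = 139, Σxy = 4992, Σx² = 11699
Sxx = Σx² − (Σx)²/n = 11699 − 11120.142857 = 578.857143
Sxy = Σxy − (Σx)(Σy)/n = 4992 − 5540.142857 = -548.142857
b = Sxy/Sxx = -548.142857/578.857143 = -0.946940
a = ȳ − b·x̄ = 19.857143 − (-0.946940)·39.857143 = 57.599457

57.5995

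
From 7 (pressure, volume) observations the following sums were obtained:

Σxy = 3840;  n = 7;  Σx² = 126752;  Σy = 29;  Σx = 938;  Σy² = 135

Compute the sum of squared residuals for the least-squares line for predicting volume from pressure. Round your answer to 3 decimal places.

Sxx = Σx² − (Σx)²/n = 126752 − 125692 = 1060
Sxy = Σxy − (Σx)(Σy)/n = 3840 − 3886 = -46
Syy = Σy² − (Σy)²/n = 135 − 120.142857 = 14.857143
b = Sxy/Sxx = -46/1060 = -0.043396
SSE = Syy − b·Sxy = 14.857143 − (-0.043396)·(-46) = 12.860916

12.861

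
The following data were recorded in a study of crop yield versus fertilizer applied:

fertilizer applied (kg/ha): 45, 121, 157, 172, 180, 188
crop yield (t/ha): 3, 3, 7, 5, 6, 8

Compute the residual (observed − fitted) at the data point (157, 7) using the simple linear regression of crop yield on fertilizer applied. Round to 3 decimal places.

n = 6, Σx = 863, Σy = 32, Σxy = 5041, Σx² = 138643
Sxx = Σx² − (Σx)²/n = 138643 − 124128.166667 = 14514.833333
Sxy = Σxy − (Σx)(Σy)/n = 5041 − 4602.666667 = 438.333333
b = Sxy/Sxx = 438.333333/14514.833333 = 0.030199
a = ȳ − b·x̄ = 5.333333 − 0.030199·143.833333 = 0.989712
ŷ(157) = 0.989712 + 0.030199·157 = 5.730953
residual = y − ŷ = 7 − 5.730953 = 1.269047

1.269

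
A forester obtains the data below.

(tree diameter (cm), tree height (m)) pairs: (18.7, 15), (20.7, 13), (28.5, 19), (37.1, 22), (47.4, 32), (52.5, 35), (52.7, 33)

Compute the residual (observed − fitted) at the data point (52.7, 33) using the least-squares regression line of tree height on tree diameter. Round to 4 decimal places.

-0.9466

n = 7, Σx = 257.6, Σy = 169, Σxy = 7000.7, Σx² = 10747.14
Sxx = Σx² − (Σx)²/n = 10747.14 − 9479.68 = 1267.46
Sxy = Σxy − (Σx)(Σy)/n = 7000.7 − 6219.2 = 781.5
b = Sxy/Sxx = 781.5/1267.46 = 0.616588
a = ȳ − b·x̄ = 24.142857 − 0.616588·36.8 = 1.452437
ŷ(52.7) = 1.452437 + 0.616588·52.7 = 33.946598
residual = y − ŷ = 33 − 33.946598 = -0.946598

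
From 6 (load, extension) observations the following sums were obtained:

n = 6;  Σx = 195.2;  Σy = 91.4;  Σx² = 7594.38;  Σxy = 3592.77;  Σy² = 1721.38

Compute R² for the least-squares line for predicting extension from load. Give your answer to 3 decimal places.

Sxx = Σx² − (Σx)²/n = 7594.38 − 6350.506667 = 1243.873333
Sxy = Σxy − (Σx)(Σy)/n = 3592.77 − 2973.546667 = 619.223333
Syy = Σy² − (Σy)²/n = 1721.38 − 1392.326667 = 329.053333
R² = Sxy²/(Sxx·Syy) = (619.223333)²/(1243.873333·329.053333) = 0.936811

0.937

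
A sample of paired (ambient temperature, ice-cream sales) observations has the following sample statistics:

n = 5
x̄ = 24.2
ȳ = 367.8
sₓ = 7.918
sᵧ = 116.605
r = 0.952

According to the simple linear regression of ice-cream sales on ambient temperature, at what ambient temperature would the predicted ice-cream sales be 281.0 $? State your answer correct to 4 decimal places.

18.0087

b = r · sᵧ/sₓ = 0.952 · 116.605/7.918 = 14.019697
a = ȳ − b·x̄ = 367.8 − 14.019697·24.2 = 28.523335
Set a + b·x = 281.0: x = (281.0 − 28.523335) / 14.019697 = 18.008711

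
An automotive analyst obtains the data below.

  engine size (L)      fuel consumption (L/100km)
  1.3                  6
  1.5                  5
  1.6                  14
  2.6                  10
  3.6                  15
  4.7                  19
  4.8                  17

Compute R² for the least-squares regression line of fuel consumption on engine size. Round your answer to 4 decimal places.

0.7255

n = 7, Σx = 20.1, Σy = 86, Σxy = 288.6, Σx² = 71.35, Σy² = 1232
Sxx = Σx² − (Σx)²/n = 71.35 − 57.715714 = 13.634286
Sxy = Σxy − (Σx)(Σy)/n = 288.6 − 246.942857 = 41.657143
Syy = Σy² − (Σy)²/n = 1232 − 1056.571429 = 175.428571
R² = Sxy²/(Sxx·Syy) = (41.657143)²/(13.634286·175.428571) = 0.725515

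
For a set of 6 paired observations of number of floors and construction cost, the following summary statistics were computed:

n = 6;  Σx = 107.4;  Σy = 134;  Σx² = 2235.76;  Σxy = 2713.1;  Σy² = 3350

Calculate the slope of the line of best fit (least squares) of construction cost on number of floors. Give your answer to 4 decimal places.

Sxx = Σx² − (Σx)²/n = 2235.76 − 1922.46 = 313.3
Sxy = Σxy − (Σx)(Σy)/n = 2713.1 − 2398.6 = 314.5
b = Sxy/Sxx = 314.5/313.3 = 1.003830

1.0038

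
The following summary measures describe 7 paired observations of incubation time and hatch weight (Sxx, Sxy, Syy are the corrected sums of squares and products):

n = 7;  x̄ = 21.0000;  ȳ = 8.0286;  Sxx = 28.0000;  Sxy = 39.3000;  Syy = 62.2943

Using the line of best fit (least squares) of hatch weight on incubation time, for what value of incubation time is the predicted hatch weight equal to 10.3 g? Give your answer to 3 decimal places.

22.618

b = Sxy/Sxx = 39.3/28 = 1.403571
a = ȳ − b·x̄ = 8.0286 − 1.403571·21 = -21.4464
Set a + b·x = 10.3: x = (10.3 − (-21.4464)) / 1.403571 = 22.618300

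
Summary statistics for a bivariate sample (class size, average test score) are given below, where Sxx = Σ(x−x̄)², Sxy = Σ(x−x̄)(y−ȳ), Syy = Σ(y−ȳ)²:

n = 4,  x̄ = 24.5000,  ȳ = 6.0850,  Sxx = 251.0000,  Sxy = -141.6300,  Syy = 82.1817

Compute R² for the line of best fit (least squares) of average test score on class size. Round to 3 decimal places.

0.972

R² = Sxy²/(Sxx·Syy) = (-141.63)²/(251·82.1817) = 0.972437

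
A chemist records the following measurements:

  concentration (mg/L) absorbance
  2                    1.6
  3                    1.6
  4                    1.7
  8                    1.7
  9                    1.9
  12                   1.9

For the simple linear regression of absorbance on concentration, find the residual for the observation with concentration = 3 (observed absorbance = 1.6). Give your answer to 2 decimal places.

-0.03

n = 6, Σx = 38, Σy = 10.4, Σxy = 68.3, Σx² = 318
Sxx = Σx² − (Σx)²/n = 318 − 240.666667 = 77.333333
Sxy = Σxy − (Σx)(Σy)/n = 68.3 − 65.866667 = 2.433333
b = Sxy/Sxx = 2.433333/77.333333 = 0.031466
a = ȳ − b·x̄ = 1.733333 − 0.031466·6.333333 = 1.534052
ŷ(3) = 1.534052 + 0.031466·3 = 1.628448
residual = y − ŷ = 1.6 − 1.628448 = -0.028448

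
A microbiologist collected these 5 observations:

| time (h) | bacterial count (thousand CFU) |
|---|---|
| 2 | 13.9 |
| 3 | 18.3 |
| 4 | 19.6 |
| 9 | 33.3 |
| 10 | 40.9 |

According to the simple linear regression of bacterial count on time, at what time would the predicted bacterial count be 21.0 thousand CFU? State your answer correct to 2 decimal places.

n = 5, Σx = 28, Σy = 126, Σxy = 869.8, Σx² = 210
Sxx = Σx² − (Σx)²/n = 210 − 156.8 = 53.2
Sxy = Σxy − (Σx)(Σy)/n = 869.8 − 705.6 = 164.2
b = Sxy/Sxx = 164.2/53.2 = 3.086466
a = ȳ − b·x̄ = 25.2 − 3.086466·5.6 = 7.915789
Set a + b·x = 21.0: x = (21.0 − 7.915789) / 3.086466 = 4.239220

4.24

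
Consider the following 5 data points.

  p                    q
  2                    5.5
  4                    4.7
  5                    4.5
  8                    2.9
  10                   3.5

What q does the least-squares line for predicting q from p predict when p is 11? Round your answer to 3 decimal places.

2.706

n = 5, Σx = 29, Σy = 21.1, Σxy = 110.5, Σx² = 209
Sxx = Σx² − (Σx)²/n = 209 − 168.2 = 40.8
Sxy = Σxy − (Σx)(Σy)/n = 110.5 − 122.38 = -11.88
b = Sxy/Sxx = -11.88/40.8 = -0.291176
a = ȳ − b·x̄ = 4.22 − (-0.291176)·5.8 = 5.908824
ŷ(11) = a + b·11 = 5.908824 + (-0.291176)·11 = 2.705882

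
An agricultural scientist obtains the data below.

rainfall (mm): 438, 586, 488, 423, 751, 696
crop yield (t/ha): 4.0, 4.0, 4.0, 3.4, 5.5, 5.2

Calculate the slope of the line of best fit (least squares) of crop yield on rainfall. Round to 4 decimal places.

n = 6, Σx = 3382, Σy = 26.1, Σxy = 15235.9, Σx² = 2000730
Sxx = Σx² − (Σx)²/n = 2000730 − 1906320.666667 = 94409.333333
Sxy = Σxy − (Σx)(Σy)/n = 15235.9 − 14711.7 = 524.2
b = Sxy/Sxx = 524.2/94409.333333 = 0.005552

0.0056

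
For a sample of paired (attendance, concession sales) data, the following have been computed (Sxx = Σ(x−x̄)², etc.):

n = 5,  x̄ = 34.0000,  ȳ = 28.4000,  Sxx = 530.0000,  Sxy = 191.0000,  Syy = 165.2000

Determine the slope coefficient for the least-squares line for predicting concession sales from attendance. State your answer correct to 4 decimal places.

0.3604

b = Sxy/Sxx = 191/530 = 0.360377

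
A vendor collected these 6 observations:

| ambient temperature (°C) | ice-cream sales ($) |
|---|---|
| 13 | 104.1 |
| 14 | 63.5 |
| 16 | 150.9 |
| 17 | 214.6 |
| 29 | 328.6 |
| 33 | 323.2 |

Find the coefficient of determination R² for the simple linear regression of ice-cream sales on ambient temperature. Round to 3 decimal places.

0.870

n = 6, Σx = 122, Σy = 1184.9, Σxy = 28499.9, Σx² = 2840, Σy² = 296129.23
Sxx = Σx² − (Σx)²/n = 2840 − 2480.666667 = 359.333333
Sxy = Σxy − (Σx)(Σy)/n = 28499.9 − 24092.966667 = 4406.933333
Syy = Σy² − (Σy)²/n = 296129.23 − 233998.001667 = 62131.228333
R² = Sxy²/(Sxx·Syy) = (4406.933333)²/(359.333333·62131.228333) = 0.869892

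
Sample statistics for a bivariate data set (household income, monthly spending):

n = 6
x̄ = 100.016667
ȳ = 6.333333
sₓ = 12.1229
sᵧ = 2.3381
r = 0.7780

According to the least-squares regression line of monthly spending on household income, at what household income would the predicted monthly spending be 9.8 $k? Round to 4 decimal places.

b = r · sᵧ/sₓ = 0.778 · 2.3381/12.1229 = 0.150050
a = ȳ − b·x̄ = 6.333333 − 0.150050·100.016667 = -8.674173
Set a + b·x = 9.8: x = (9.8 − (-8.674173)) / 0.150050 = 123.120071

123.1201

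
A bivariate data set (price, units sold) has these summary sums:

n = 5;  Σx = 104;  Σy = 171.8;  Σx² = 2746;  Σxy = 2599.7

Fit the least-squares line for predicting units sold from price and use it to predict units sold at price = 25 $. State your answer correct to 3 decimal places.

Sxx = Σx² − (Σx)²/n = 2746 − 2163.2 = 582.8
Sxy = Σxy − (Σx)(Σy)/n = 2599.7 − 3573.44 = -973.74
b = Sxy/Sxx = -973.74/582.8 = -1.670796
a = ȳ − b·x̄ = 34.36 − (-1.670796)·20.8 = 69.112560
ŷ(25) = a + b·25 = 69.112560 + (-1.670796)·25 = 27.342656

27.343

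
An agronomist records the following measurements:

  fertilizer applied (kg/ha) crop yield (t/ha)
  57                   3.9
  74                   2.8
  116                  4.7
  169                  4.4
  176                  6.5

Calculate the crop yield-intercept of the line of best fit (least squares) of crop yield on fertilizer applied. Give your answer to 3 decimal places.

2.199

n = 5, Σx = 592, Σy = 22.3, Σxy = 2862.3, Σx² = 81718
Sxx = Σx² − (Σx)²/n = 81718 − 70092.8 = 11625.2
Sxy = Σxy − (Σx)(Σy)/n = 2862.3 − 2640.32 = 221.98
b = Sxy/Sxx = 221.98/11625.2 = 0.019095
a = ȳ − b·x̄ = 4.46 − 0.019095·118.4 = 2.199185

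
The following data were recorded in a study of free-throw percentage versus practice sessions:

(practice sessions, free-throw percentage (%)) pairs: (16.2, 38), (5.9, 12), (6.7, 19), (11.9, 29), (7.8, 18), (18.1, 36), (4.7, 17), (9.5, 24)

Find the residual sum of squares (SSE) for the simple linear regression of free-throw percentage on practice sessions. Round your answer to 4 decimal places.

n = 8, Σx = 80.8, Σy = 193, Σxy = 2258.7, Σx² = 984.54, Σy² = 5275
Sxx = Σx² − (Σx)²/n = 984.54 − 816.08 = 168.46
Sxy = Σxy − (Σx)(Σy)/n = 2258.7 − 1949.3 = 309.4
Syy = Σy² − (Σy)²/n = 5275 − 4656.125 = 618.875
b = Sxy/Sxx = 309.4/168.46 = 1.836638
SSE = Syy − b·Sxy = 618.875 − 1.836638·309.4 = 50.619272

50.6193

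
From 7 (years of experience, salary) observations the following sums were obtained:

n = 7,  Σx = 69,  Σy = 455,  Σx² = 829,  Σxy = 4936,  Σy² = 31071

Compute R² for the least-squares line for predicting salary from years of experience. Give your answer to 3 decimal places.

Sxx = Σx² − (Σx)²/n = 829 − 680.142857 = 148.857143
Sxy = Σxy − (Σx)(Σy)/n = 4936 − 4485 = 451
Syy = Σy² − (Σy)²/n = 31071 − 29575 = 1496
R² = Sxy²/(Sxx·Syy) = (451)²/(148.857143·1496) = 0.913381

0.913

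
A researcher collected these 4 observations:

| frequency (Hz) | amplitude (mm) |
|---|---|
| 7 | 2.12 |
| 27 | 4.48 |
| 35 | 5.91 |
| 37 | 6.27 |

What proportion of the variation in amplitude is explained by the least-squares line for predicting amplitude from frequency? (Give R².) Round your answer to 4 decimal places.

0.9896

n = 4, Σx = 106, Σy = 18.78, Σxy = 574.64, Σx² = 3372, Σy² = 98.8058
Sxx = Σx² − (Σx)²/n = 3372 − 2809 = 563
Sxy = Σxy − (Σx)(Σy)/n = 574.64 − 497.67 = 76.97
Syy = Σy² − (Σy)²/n = 98.8058 − 88.1721 = 10.6337
R² = Sxy²/(Sxx·Syy) = (76.97)²/(563·10.6337) = 0.989578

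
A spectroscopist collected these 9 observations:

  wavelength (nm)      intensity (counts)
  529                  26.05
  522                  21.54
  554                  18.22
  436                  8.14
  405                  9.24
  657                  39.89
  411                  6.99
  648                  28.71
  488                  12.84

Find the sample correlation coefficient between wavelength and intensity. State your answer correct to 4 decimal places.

n = 9, Σx = 4650, Σy = 171.62, Σxy = 96360.07, Σx² = 2471980, Σy² = 4255.3816
Sxx = Σx² − (Σx)²/n = 2471980 − 2402500 = 69480
Sxy = Σxy − (Σx)(Σy)/n = 96360.07 − 88670.333333 = 7689.736667
Syy = Σy² − (Σy)²/n = 4255.3816 − 3272.602711 = 982.778889
r = Sxy/√(Sxx·Syy) = 7689.736667/√(68283477.2) = 7689.736667/8263.381705 = 0.930580

0.9306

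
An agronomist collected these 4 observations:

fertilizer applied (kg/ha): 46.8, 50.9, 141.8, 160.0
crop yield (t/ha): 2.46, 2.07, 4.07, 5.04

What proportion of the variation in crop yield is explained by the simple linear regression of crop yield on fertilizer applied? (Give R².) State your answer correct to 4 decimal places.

0.9530

n = 4, Σx = 399.5, Σy = 13.64, Σxy = 1604.017, Σx² = 50488.29, Σy² = 52.303
Sxx = Σx² − (Σx)²/n = 50488.29 − 39900.0625 = 10588.2275
Sxy = Σxy − (Σx)(Σy)/n = 1604.017 − 1362.295 = 241.722
Syy = Σy² − (Σy)²/n = 52.303 − 46.5124 = 5.7906
R² = Sxy²/(Sxx·Syy) = (241.722)²/(10588.2275·5.7906) = 0.952984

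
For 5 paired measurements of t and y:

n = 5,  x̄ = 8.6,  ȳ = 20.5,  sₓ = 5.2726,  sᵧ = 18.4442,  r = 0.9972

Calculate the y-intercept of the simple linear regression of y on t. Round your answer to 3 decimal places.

-9.500

b = r · sᵧ/sₓ = 0.9972 · 18.4442/5.2726 = 3.488328
a = ȳ − b·x̄ = 20.5 − 3.488328·8.6 = -9.499618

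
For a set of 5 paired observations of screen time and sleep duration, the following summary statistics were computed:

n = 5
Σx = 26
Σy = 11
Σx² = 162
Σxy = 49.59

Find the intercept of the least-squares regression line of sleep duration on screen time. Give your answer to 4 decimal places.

Sxx = Σx² − (Σx)²/n = 162 − 135.2 = 26.8
Sxy = Σxy − (Σx)(Σy)/n = 49.59 − 57.2 = -7.61
b = Sxy/Sxx = -7.61/26.8 = -0.283955
a = ȳ − b·x̄ = 2.2 − (-0.283955)·5.2 = 3.676567

3.6766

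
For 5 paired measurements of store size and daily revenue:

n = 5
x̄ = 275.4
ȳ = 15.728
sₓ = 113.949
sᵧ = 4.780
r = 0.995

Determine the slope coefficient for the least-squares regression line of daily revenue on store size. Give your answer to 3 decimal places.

0.042

b = r · sᵧ/sₓ = 0.995 · 4.78/113.949 = 0.041739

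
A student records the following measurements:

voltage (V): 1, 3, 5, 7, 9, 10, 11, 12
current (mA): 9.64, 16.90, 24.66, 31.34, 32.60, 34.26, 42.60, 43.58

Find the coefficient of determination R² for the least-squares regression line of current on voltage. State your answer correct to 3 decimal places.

n = 8, Σx = 58, Σy = 235.58, Σxy = 2030.58, Σx² = 530, Σy² = 7919.3348
Sxx = Σx² − (Σx)²/n = 530 − 420.5 = 109.5
Sxy = Σxy − (Σx)(Σy)/n = 2030.58 − 1707.955 = 322.625
Syy = Σy² − (Σy)²/n = 7919.3348 − 6937.24205 = 982.09275
R² = Sxy²/(Sxx·Syy) = (322.625)²/(109.5·982.09275) = 0.967898

0.968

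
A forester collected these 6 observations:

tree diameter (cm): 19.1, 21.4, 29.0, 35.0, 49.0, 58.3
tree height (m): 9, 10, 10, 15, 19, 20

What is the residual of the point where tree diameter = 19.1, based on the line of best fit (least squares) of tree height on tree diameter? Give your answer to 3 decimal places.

n = 6, Σx = 211.8, Σy = 83, Σxy = 3297.9, Σx² = 8688.66
Sxx = Σx² − (Σx)²/n = 8688.66 − 7476.54 = 1212.12
Sxy = Σxy − (Σx)(Σy)/n = 3297.9 − 2929.9 = 368
b = Sxy/Sxx = 368/1212.12 = 0.303600
a = ȳ − b·x̄ = 13.833333 − 0.303600·35.3 = 3.116243
ŷ(19.1) = 3.116243 + 0.303600·19.1 = 8.915008
residual = y − ŷ = 9 − 8.915008 = 0.084992

0.085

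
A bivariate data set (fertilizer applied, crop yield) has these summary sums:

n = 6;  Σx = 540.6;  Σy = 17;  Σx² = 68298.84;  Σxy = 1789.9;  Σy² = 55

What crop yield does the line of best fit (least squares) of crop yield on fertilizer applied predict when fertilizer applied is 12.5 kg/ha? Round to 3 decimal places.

1.811

Sxx = Σx² − (Σx)²/n = 68298.84 − 48708.06 = 19590.78
Sxy = Σxy − (Σx)(Σy)/n = 1789.9 − 1531.7 = 258.2
b = Sxy/Sxx = 258.2/19590.78 = 0.013180
a = ȳ − b·x̄ = 2.833333 − 0.013180·90.1 = 1.645845
ŷ(12.5) = a + b·12.5 = 1.645845 + 0.013180·12.5 = 1.810591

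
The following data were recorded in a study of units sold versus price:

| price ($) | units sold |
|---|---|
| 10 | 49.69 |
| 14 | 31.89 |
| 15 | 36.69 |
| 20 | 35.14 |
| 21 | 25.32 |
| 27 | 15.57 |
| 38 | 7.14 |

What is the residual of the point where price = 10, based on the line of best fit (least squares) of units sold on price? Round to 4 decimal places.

5.7365

n = 7, Σx = 145, Σy = 201.44, Σxy = 3419.94, Σx² = 3535
Sxx = Σx² − (Σx)²/n = 3535 − 3003.571429 = 531.428571
Sxy = Σxy − (Σx)(Σy)/n = 3419.94 − 4172.685714 = -752.745714
b = Sxy/Sxx = -752.745714/531.428571 = -1.416457
a = ȳ − b·x̄ = 28.777143 − (-1.416457)·20.714286 = 58.118038
ŷ(10) = 58.118038 + (-1.416457)·10 = 43.953468
residual = y − ŷ = 49.69 − 43.953468 = 5.736532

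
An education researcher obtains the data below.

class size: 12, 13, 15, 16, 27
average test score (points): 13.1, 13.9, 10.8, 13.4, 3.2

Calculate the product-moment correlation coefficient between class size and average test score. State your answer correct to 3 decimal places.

n = 5, Σx = 83, Σy = 54.4, Σxy = 800.7, Σx² = 1523, Σy² = 671.26
Sxx = Σx² − (Σx)²/n = 1523 − 1377.8 = 145.2
Sxy = Σxy − (Σx)(Σy)/n = 800.7 − 903.04 = -102.34
Syy = Σy² − (Σy)²/n = 671.26 − 591.872 = 79.388
r = Sxy/√(Sxx·Syy) = -102.34/√(11527.1376) = -102.34/107.364508 = -0.953201

-0.953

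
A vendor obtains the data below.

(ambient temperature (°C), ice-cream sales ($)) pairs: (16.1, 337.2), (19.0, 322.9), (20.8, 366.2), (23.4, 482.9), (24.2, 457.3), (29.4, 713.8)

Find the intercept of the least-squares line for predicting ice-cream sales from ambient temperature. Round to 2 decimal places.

n = 6, Σx = 132.9, Σy = 2680.3, Σxy = 62533.22, Σx² = 3050.41
Sxx = Σx² − (Σx)²/n = 3050.41 − 2943.735 = 106.675
Sxy = Σxy − (Σx)(Σy)/n = 62533.22 − 59368.645 = 3164.575
b = Sxy/Sxx = 3164.575/106.675 = 29.665573
a = ȳ − b·x̄ = 446.716667 − 29.665573·22.15 = -210.375775

-210.38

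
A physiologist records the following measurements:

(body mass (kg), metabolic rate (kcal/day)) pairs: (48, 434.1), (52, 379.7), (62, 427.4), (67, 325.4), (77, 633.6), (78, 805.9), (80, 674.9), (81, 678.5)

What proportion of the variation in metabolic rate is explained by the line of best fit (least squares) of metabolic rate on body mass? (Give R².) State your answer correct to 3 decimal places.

0.619

n = 8, Σx = 545, Σy = 4359.5, Σxy = 309479.7, Σx² = 38315, Σy² = 2587946.85
Sxx = Σx² − (Σx)²/n = 38315 − 37128.125 = 1186.875
Sxy = Σxy − (Σx)(Σy)/n = 309479.7 − 296990.9375 = 12488.7625
Syy = Σy² − (Σy)²/n = 2587946.85 − 2375655.03125 = 212291.81875
R² = Sxy²/(Sxx·Syy) = (12488.7625)²/(1186.875·212291.81875) = 0.619014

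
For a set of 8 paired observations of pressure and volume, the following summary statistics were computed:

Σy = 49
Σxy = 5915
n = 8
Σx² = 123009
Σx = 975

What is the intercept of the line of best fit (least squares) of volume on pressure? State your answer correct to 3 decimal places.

7.783

Sxx = Σx² − (Σx)²/n = 123009 − 118828.125 = 4180.875
Sxy = Σxy − (Σx)(Σy)/n = 5915 − 5971.875 = -56.875
b = Sxy/Sxx = -56.875/4180.875 = -0.013604
a = ȳ − b·x̄ = 6.125 − (-0.013604)·121.875 = 7.782940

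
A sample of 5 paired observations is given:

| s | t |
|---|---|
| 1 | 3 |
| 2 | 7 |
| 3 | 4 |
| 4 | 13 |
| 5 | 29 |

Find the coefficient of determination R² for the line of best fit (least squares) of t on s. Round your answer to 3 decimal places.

n = 5, Σx = 15, Σy = 56, Σxy = 226, Σx² = 55, Σy² = 1084
Sxx = Σx² − (Σx)²/n = 55 − 45 = 10
Sxy = Σxy − (Σx)(Σy)/n = 226 − 168 = 58
Syy = Σy² − (Σy)²/n = 1084 − 627.2 = 456.8
R² = Sxy²/(Sxx·Syy) = (58)²/(10·456.8) = 0.736427

0.736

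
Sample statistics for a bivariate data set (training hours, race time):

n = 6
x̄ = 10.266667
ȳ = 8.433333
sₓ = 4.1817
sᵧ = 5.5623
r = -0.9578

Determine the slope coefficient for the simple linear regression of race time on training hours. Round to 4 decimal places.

b = r · sᵧ/sₓ = -0.9578 · 5.5623/4.1817 = -1.274020

-1.2740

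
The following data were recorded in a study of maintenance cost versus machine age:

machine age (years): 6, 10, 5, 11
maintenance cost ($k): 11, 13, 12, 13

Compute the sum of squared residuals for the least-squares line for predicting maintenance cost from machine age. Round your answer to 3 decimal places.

0.865

n = 4, Σx = 32, Σy = 49, Σxy = 399, Σx² = 282, Σy² = 603
Sxx = Σx² − (Σx)²/n = 282 − 256 = 26
Sxy = Σxy − (Σx)(Σy)/n = 399 − 392 = 7
Syy = Σy² − (Σy)²/n = 603 − 600.25 = 2.75
b = Sxy/Sxx = 7/26 = 0.269231
SSE = Syy − b·Sxy = 2.75 − 0.269231·7 = 0.865385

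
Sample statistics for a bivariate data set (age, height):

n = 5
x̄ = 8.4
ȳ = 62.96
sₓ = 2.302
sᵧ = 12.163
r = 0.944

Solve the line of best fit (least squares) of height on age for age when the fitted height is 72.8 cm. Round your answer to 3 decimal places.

10.373

b = r · sᵧ/sₓ = 0.944 · 12.163/2.302 = 4.987781
a = ȳ − b·x̄ = 62.96 − 4.987781·8.4 = 21.062639
Set a + b·x = 72.8: x = (72.8 − 21.062639) / 4.987781 = 10.372821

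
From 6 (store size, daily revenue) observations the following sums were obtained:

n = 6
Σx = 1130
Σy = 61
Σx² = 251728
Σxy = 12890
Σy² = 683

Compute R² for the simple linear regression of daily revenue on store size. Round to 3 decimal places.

Sxx = Σx² − (Σx)²/n = 251728 − 212816.666667 = 38911.333333
Sxy = Σxy − (Σx)(Σy)/n = 12890 − 11488.333333 = 1401.666667
Syy = Σy² − (Σy)²/n = 683 − 620.166667 = 62.833333
R² = Sxy²/(Sxx·Syy) = (1401.666667)²/(38911.333333·62.833333) = 0.803569

0.804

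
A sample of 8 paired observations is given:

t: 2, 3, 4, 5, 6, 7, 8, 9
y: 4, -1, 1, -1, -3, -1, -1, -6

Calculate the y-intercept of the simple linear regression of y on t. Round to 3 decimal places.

n = 8, Σx = 44, Σy = -8, Σxy = -83, Σx² = 284
Sxx = Σx² − (Σx)²/n = 284 − 242 = 42
Sxy = Σxy − (Σx)(Σy)/n = -83 − (-44) = -39
b = Sxy/Sxx = -39/42 = -0.928571
a = ȳ − b·x̄ = -1 − (-0.928571)·5.5 = 4.107143

4.107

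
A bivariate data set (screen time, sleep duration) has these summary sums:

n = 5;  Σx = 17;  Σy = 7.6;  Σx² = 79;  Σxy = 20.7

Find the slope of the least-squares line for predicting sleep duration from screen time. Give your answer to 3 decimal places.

-0.242

Sxx = Σx² − (Σx)²/n = 79 − 57.8 = 21.2
Sxy = Σxy − (Σx)(Σy)/n = 20.7 − 25.84 = -5.14
b = Sxy/Sxx = -5.14/21.2 = -0.242453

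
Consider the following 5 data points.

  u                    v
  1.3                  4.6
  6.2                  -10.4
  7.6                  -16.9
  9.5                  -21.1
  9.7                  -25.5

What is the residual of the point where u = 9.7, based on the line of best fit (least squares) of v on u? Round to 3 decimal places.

-1.998

n = 5, Σx = 34.3, Σy = -69.3, Σxy = -634.74, Σx² = 282.23
Sxx = Σx² − (Σx)²/n = 282.23 − 235.298 = 46.932
Sxy = Σxy − (Σx)(Σy)/n = -634.74 − (-475.398) = -159.342
b = Sxy/Sxx = -159.342/46.932 = -3.395167
a = ȳ − b·x̄ = -13.86 − (-3.395167)·6.86 = 9.430849
ŷ(9.7) = 9.430849 + (-3.395167)·9.7 = -23.502276
residual = y − ŷ = -25.5 − (-23.502276) = -1.997724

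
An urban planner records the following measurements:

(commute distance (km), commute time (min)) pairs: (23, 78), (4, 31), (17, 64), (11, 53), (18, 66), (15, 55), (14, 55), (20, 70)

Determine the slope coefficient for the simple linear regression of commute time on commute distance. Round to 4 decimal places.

n = 8, Σx = 122, Σy = 472, Σxy = 7772, Σx² = 2100
Sxx = Σx² − (Σx)²/n = 2100 − 1860.5 = 239.5
Sxy = Σxy − (Σx)(Σy)/n = 7772 − 7198 = 574
b = Sxy/Sxx = 574/239.5 = 2.396660

2.3967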